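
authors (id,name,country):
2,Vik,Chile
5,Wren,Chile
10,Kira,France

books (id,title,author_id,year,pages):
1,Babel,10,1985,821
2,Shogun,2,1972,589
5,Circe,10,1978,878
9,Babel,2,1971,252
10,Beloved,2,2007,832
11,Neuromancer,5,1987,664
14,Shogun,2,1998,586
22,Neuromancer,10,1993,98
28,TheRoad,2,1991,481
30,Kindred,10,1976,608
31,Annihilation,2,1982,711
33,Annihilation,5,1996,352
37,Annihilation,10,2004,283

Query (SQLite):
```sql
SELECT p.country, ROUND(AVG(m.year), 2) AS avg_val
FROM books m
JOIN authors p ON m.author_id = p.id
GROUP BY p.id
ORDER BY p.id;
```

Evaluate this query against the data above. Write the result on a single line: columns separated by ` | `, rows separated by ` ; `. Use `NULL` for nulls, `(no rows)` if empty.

Join each books row to its authors via author_id.
Group joined rows by authors.id; compute ROUND(AVG(m.year), 2) per group.
  2: ids {2, 9, 10, 14, 28, 31} → ROUND(AVG(m.year), 2)=1986.83
  5: ids {11, 33} → ROUND(AVG(m.year), 2)=1991.5
  10: ids {1, 5, 22, 30, 37} → ROUND(AVG(m.year), 2)=1987.2

Chile | 1986.83 ; Chile | 1991.5 ; France | 1987.2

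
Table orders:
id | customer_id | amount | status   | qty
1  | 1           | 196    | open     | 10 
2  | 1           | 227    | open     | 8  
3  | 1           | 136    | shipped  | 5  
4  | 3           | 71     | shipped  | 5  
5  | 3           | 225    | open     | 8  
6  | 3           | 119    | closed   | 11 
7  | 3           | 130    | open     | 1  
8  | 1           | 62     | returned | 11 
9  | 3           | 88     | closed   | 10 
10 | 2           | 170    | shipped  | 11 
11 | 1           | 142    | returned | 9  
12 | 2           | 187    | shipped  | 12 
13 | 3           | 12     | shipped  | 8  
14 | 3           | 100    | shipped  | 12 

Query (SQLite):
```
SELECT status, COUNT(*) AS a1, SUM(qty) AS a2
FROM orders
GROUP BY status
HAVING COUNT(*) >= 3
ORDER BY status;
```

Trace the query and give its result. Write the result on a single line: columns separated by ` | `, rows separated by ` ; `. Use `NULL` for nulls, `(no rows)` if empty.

Group orders by status.
Per group compute: COUNT(*), SUM(qty).
HAVING: drop groups with fewer than 3 rows.
  closed: ids {6, 9} → COUNT(*)=2, SUM(qty)=21
  open: ids {1, 2, 5, 7} → COUNT(*)=4, SUM(qty)=27
  returned: ids {8, 11} → COUNT(*)=2, SUM(qty)=20
  shipped: ids {3, 4, 10, 12, 13, 14} → COUNT(*)=6, SUM(qty)=53

open | 4 | 27 ; shipped | 6 | 53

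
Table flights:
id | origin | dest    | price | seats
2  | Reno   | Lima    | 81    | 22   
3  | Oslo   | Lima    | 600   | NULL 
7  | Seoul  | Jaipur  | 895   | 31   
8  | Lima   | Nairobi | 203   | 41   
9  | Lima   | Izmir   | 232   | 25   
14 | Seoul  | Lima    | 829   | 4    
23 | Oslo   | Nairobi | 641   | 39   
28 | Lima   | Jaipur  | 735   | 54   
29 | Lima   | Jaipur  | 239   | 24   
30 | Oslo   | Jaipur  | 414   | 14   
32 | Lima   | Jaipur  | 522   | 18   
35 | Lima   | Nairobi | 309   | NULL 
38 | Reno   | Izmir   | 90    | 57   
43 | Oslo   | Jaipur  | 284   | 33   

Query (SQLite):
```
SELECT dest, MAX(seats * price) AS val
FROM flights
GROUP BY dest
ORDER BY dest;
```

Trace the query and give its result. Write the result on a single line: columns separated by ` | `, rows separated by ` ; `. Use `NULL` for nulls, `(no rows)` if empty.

Izmir | 5800 ; Jaipur | 39690 ; Lima | 3316 ; Nairobi | 24999

For each row compute seats * price.
Group by dest; take MAX of the expression per group.
  Izmir: ids {9, 38} → MAX(seats * price)=5800
  Jaipur: ids {7, 28, 29, 30, 32, 43} → MAX(seats * price)=39690
  Lima: ids {2, 3, 14} → MAX(seats * price)=3316
  Nairobi: ids {8, 23, 35} → MAX(seats * price)=24999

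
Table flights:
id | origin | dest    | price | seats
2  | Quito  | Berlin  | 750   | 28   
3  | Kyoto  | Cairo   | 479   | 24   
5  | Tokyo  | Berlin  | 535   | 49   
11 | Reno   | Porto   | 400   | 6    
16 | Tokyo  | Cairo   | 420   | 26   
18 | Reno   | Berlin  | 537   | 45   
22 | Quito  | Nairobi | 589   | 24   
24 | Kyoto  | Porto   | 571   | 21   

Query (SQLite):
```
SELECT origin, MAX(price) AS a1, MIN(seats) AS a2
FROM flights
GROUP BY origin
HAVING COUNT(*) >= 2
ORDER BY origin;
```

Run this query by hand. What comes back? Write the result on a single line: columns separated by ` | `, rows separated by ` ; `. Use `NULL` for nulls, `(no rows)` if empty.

Group flights by origin.
Per group compute: MAX(price), MIN(seats).
HAVING: drop groups with fewer than 2 rows.
  Kyoto: ids {3, 24} → MAX(price)=571, MIN(seats)=21
  Quito: ids {2, 22} → MAX(price)=750, MIN(seats)=24
  Reno: ids {11, 18} → MAX(price)=537, MIN(seats)=6
  Tokyo: ids {5, 16} → MAX(price)=535, MIN(seats)=26

Kyoto | 571 | 21 ; Quito | 750 | 24 ; Reno | 537 | 6 ; Tokyo | 535 | 26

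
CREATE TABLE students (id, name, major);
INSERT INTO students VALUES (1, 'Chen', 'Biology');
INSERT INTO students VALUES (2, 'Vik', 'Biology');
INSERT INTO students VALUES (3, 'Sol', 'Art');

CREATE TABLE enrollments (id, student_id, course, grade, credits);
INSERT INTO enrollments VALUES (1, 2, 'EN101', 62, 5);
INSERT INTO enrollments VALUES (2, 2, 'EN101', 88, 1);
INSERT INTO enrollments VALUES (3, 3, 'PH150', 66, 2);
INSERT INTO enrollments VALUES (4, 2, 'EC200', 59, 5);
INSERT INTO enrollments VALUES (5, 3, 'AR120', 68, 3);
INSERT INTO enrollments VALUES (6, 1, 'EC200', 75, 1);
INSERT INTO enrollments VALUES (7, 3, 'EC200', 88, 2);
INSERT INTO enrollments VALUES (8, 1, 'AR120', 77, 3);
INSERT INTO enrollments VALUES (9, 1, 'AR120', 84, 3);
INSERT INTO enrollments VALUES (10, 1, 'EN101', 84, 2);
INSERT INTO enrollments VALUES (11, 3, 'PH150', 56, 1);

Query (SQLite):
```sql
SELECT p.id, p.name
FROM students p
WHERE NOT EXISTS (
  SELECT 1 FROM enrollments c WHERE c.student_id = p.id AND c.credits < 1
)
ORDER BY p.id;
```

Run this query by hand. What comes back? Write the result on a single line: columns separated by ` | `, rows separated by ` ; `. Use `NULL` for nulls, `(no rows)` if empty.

For each students row, check whether any enrollments with matching student_id has credits < 1.
Keep rows where that is false.

1 | Chen ; 2 | Vik ; 3 | Sol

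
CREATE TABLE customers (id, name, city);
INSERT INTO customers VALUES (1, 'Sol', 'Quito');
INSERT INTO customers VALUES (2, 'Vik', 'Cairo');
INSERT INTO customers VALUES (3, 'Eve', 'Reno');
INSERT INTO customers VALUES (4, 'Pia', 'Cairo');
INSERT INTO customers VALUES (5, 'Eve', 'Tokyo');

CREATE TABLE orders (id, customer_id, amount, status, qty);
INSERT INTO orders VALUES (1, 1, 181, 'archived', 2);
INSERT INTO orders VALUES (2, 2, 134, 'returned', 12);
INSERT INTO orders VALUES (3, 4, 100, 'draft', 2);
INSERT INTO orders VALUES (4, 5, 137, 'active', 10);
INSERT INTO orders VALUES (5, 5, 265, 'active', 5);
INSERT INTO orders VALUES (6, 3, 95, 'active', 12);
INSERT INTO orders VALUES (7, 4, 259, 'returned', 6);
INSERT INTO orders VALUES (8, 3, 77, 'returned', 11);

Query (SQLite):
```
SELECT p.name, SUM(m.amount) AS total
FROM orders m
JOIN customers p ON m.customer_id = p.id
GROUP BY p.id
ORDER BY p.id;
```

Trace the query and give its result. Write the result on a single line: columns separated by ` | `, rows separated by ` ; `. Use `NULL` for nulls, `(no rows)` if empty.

Join each orders row to its customers via customer_id.
Group joined rows by customers.id; compute SUM(m.amount) per group.
  1: ids {1} → SUM(m.amount)=181
  2: ids {2} → SUM(m.amount)=134
  3: ids {6, 8} → SUM(m.amount)=172
  4: ids {3, 7} → SUM(m.amount)=359
  5: ids {4, 5} → SUM(m.amount)=402

Sol | 181 ; Vik | 134 ; Eve | 172 ; Pia | 359 ; Eve | 402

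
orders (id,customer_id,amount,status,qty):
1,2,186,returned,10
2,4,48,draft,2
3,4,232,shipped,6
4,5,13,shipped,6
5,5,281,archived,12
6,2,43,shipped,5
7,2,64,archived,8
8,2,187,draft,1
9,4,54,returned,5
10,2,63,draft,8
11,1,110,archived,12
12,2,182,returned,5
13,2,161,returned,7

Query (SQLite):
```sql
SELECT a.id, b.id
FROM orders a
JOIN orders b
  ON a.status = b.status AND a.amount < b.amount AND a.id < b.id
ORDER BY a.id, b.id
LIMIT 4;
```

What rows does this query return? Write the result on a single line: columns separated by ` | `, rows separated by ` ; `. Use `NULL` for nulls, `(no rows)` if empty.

Pairs (a,b) with same status, a.amount < b.amount, a.id < b.id.
status groups: archived:{5,7,11} draft:{2,8,10} returned:{1,9,12,13} shipped:{3,4,6}
Ordered by (a.id, b.id); first 4.

2 | 8 ; 2 | 10 ; 4 | 6 ; 7 | 11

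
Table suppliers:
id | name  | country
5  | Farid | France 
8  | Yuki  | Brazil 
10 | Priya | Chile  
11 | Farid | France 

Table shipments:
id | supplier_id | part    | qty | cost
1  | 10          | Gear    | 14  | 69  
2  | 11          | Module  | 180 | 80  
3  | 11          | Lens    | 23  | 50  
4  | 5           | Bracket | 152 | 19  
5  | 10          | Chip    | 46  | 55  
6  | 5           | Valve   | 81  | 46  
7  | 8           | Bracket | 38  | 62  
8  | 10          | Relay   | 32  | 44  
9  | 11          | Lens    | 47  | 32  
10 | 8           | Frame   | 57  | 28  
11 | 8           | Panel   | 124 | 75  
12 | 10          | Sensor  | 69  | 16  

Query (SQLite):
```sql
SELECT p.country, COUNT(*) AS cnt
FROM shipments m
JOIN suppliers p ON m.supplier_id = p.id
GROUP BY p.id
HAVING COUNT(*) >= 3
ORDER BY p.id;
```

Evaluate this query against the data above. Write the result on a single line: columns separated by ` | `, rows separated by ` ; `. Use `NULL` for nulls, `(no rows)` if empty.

Brazil | 3 ; Chile | 4 ; France | 3

Join each shipments row to its suppliers via supplier_id.
Group joined rows by suppliers.id; compute COUNT(*) per group.
HAVING: keep groups with count ≥ 3.
  5: ids {4, 6} → COUNT(*)=2
  8: ids {7, 10, 11} → COUNT(*)=3
  10: ids {1, 5, 8, 12} → COUNT(*)=4
  11: ids {2, 3, 9} → COUNT(*)=3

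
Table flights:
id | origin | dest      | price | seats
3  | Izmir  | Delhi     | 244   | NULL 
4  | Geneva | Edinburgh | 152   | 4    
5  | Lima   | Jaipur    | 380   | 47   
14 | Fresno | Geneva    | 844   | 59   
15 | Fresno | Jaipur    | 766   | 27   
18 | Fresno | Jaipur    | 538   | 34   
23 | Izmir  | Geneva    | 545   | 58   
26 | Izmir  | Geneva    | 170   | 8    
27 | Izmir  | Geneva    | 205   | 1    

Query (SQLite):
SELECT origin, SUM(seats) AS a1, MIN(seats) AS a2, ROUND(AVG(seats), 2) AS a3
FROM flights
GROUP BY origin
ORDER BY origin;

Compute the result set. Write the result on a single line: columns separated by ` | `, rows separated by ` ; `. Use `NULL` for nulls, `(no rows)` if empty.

Fresno | 120 | 27 | 40 ; Geneva | 4 | 4 | 4 ; Izmir | 67 | 1 | 22.33 ; Lima | 47 | 47 | 47

Group flights by origin.
Per group compute: SUM(seats), MIN(seats), ROUND(AVG(seats), 2).
  Fresno: ids {14, 15, 18} → SUM(seats)=120, MIN(seats)=27, ROUND(AVG(seats), 2)=40
  Geneva: ids {4} → SUM(seats)=4, MIN(seats)=4, ROUND(AVG(seats), 2)=4
  Izmir: ids {3, 23, 26, 27} → SUM(seats)=67, MIN(seats)=1, ROUND(AVG(seats), 2)=22.33
  Lima: ids {5} → SUM(seats)=47, MIN(seats)=47, ROUND(AVG(seats), 2)=47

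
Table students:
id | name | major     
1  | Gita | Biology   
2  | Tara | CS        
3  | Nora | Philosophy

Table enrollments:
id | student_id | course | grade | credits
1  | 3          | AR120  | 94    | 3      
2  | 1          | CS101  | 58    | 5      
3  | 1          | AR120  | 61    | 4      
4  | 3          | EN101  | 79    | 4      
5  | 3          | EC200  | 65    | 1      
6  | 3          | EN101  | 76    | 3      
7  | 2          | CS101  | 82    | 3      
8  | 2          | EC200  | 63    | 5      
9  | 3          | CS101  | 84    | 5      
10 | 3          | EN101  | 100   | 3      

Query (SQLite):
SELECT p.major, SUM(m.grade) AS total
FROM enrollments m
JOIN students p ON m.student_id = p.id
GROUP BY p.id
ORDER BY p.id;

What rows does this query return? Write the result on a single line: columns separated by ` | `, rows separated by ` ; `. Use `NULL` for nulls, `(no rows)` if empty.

Join each enrollments row to its students via student_id.
Group joined rows by students.id; compute SUM(m.grade) per group.
  1: ids {2, 3} → SUM(m.grade)=119
  2: ids {7, 8} → SUM(m.grade)=145
  3: ids {1, 4, 5, 6, 9, 10} → SUM(m.grade)=498

Biology | 119 ; CS | 145 ; Philosophy | 498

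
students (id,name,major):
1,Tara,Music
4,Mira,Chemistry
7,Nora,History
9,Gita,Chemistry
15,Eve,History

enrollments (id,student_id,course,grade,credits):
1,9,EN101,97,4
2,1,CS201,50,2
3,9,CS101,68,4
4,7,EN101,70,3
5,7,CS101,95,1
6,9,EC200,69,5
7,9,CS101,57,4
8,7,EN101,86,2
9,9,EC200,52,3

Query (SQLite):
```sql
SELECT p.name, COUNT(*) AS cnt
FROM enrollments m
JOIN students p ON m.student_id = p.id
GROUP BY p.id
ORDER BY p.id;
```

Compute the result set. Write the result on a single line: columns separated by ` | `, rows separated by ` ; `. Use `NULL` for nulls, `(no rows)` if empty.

Join each enrollments row to its students via student_id.
Group joined rows by students.id; compute COUNT(*) per group.
  1: ids {2} → COUNT(*)=1
  7: ids {4, 5, 8} → COUNT(*)=3
  9: ids {1, 3, 6, 7, 9} → COUNT(*)=5

Tara | 1 ; Nora | 3 ; Gita | 5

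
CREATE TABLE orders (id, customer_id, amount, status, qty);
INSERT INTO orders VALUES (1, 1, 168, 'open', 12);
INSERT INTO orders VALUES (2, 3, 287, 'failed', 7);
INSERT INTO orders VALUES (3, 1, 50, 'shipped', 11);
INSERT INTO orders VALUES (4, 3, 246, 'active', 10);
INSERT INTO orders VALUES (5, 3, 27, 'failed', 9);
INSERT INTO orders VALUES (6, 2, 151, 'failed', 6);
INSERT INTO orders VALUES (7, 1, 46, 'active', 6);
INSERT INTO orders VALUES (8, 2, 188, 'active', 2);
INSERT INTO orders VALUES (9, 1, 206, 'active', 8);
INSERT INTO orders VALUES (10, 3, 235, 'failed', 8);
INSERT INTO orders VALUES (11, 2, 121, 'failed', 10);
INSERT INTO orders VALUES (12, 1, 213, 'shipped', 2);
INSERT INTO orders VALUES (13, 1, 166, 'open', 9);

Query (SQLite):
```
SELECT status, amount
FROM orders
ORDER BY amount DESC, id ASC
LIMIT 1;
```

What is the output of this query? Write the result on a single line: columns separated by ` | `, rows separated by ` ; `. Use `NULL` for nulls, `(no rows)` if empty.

failed | 287

Sort by amount desc, tiebreak id asc: (287, id=2), (246, id=4), (235, id=10), (213, id=12) …. Take first 1.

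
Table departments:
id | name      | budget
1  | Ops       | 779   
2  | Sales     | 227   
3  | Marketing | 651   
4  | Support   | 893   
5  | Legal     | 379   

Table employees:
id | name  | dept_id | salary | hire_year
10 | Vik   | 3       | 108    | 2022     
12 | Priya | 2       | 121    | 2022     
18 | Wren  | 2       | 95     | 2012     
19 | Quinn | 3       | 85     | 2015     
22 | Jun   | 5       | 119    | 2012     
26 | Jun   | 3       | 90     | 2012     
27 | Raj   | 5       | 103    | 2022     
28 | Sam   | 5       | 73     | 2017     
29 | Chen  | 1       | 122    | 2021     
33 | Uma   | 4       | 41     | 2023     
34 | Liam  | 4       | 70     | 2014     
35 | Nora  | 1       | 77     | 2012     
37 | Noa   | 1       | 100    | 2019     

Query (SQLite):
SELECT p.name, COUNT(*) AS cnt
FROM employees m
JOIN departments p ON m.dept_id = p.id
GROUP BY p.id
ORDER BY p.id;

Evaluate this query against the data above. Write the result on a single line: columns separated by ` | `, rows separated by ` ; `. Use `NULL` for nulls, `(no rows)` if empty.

Ops | 3 ; Sales | 2 ; Marketing | 3 ; Support | 2 ; Legal | 3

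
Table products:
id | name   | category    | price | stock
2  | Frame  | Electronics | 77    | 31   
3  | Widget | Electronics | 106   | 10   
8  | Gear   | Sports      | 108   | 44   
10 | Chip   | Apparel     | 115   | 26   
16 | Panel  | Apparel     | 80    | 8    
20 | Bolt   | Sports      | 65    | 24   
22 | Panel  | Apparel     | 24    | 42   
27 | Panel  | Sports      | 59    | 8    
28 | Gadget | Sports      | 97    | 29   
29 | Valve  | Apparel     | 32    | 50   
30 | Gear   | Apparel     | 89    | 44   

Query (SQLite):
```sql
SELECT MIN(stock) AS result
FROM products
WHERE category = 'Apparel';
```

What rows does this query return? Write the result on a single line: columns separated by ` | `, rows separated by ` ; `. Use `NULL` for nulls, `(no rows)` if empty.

8

Rows where category='Apparel' → stock values: [26, 8, 42, 50, 44].
MIN of non-NULL values = 8.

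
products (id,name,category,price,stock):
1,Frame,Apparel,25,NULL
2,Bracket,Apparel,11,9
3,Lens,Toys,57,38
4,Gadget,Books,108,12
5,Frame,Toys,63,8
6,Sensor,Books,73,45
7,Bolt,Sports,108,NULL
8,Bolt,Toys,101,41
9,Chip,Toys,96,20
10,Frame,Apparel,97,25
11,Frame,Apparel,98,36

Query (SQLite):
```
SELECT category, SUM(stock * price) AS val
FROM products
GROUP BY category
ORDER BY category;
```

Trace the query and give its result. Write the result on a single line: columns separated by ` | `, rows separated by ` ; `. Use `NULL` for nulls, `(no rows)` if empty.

Apparel | 6052 ; Books | 4581 ; Sports | NULL ; Toys | 8731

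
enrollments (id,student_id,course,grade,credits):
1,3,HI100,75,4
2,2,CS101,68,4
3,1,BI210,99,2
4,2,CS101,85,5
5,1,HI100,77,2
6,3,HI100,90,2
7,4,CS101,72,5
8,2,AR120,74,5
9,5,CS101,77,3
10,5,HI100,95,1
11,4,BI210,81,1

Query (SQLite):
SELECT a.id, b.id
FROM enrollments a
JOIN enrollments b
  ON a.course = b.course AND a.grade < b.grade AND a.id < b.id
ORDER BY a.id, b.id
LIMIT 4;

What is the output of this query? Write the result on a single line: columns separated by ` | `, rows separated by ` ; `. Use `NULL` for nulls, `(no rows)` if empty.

Pairs (a,b) with same course, a.grade < b.grade, a.id < b.id.
course groups: AR120:{8} BI210:{3,11} CS101:{2,4,7,9} HI100:{1,5,6,10}
Ordered by (a.id, b.id); first 4.

1 | 5 ; 1 | 6 ; 1 | 10 ; 2 | 4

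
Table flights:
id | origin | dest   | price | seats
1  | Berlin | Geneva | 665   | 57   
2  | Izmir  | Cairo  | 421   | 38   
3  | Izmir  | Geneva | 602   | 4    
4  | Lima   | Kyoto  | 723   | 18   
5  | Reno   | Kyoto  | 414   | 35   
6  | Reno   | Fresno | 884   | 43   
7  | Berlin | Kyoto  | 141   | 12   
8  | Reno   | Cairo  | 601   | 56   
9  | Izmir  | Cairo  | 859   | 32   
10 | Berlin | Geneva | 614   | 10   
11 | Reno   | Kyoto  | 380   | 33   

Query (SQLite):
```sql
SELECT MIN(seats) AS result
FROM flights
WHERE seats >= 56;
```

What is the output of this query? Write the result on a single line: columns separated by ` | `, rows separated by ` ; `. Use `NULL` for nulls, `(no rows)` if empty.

56

Rows where seats >= 56 → seats values: [57, 56].
MIN of non-NULL values = 56.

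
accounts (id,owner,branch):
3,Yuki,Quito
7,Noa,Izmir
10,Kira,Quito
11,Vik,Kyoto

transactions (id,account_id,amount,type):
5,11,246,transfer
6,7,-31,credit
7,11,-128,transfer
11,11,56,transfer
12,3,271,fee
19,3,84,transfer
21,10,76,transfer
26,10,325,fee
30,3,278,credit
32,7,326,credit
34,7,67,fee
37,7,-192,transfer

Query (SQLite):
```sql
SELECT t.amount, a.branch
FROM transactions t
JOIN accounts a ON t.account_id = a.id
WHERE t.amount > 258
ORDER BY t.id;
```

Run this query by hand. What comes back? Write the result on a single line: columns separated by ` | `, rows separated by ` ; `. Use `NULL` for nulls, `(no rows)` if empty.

Each transactions row matches the accounts row where account_id = accounts.id.
Then keep rows with t.amount > 258.

271 | Quito ; 325 | Quito ; 278 | Quito ; 326 | Izmir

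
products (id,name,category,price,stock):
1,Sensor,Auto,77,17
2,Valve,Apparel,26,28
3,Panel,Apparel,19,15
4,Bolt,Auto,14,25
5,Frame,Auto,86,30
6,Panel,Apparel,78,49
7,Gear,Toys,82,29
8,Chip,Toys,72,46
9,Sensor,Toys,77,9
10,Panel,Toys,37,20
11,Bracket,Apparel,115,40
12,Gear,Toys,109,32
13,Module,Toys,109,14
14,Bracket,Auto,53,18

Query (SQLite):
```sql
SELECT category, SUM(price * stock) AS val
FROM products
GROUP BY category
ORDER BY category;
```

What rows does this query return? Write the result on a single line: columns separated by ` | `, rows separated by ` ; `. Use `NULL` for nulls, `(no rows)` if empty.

For each row compute price * stock.
Group by category; take SUM of the expression per group.
  Apparel: ids {2, 3, 6, 11} → SUM(price * stock)=9435
  Auto: ids {1, 4, 5, 14} → SUM(price * stock)=5193
  Toys: ids {7, 8, 9, 10, 12, 13} → SUM(price * stock)=12137

Apparel | 9435 ; Auto | 5193 ; Toys | 12137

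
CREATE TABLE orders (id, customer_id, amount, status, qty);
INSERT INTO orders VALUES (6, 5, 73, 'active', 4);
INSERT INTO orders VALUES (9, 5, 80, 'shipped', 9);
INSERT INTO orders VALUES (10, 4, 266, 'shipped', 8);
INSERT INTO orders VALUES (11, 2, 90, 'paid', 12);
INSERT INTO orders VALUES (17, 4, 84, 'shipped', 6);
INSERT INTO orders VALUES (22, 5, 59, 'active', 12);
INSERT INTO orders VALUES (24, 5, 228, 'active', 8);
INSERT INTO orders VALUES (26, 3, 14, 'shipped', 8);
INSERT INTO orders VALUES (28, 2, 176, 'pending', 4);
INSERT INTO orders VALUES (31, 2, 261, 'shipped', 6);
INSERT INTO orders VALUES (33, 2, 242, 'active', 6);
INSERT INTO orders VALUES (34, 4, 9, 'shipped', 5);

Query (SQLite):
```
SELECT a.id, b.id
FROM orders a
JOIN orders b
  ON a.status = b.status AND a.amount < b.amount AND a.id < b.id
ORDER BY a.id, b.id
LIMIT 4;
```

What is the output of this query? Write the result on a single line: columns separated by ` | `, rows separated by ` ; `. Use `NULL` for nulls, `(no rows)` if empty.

6 | 24 ; 6 | 33 ; 9 | 10 ; 9 | 17

Pairs (a,b) with same status, a.amount < b.amount, a.id < b.id.
status groups: active:{6,22,24,33} paid:{11} pending:{28} shipped:{9,10,17,26,31,34}
Ordered by (a.id, b.id); first 4.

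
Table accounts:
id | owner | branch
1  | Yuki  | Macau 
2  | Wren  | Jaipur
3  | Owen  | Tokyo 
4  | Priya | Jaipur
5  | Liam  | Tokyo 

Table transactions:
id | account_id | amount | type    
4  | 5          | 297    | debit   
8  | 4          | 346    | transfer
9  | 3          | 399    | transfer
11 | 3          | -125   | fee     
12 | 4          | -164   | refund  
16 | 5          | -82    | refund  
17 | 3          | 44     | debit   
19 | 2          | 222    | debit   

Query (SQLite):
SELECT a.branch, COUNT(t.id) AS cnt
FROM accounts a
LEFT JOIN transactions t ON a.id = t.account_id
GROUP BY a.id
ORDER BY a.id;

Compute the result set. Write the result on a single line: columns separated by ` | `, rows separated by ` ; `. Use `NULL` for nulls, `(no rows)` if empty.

LEFT JOIN keeps every accounts row; unmatched ones get NULL for transactions columns.
Group by accounts.id and compute COUNT(t.id). COUNT(col) of an all-NULL group is 0.
  1: ids {—} → COUNT(t.id)=0
  2: ids {19} → COUNT(t.id)=1
  3: ids {9, 11, 17} → COUNT(t.id)=3
  4: ids {8, 12} → COUNT(t.id)=2
  5: ids {4, 16} → COUNT(t.id)=2

Macau | 0 ; Jaipur | 1 ; Tokyo | 3 ; Jaipur | 2 ; Tokyo | 2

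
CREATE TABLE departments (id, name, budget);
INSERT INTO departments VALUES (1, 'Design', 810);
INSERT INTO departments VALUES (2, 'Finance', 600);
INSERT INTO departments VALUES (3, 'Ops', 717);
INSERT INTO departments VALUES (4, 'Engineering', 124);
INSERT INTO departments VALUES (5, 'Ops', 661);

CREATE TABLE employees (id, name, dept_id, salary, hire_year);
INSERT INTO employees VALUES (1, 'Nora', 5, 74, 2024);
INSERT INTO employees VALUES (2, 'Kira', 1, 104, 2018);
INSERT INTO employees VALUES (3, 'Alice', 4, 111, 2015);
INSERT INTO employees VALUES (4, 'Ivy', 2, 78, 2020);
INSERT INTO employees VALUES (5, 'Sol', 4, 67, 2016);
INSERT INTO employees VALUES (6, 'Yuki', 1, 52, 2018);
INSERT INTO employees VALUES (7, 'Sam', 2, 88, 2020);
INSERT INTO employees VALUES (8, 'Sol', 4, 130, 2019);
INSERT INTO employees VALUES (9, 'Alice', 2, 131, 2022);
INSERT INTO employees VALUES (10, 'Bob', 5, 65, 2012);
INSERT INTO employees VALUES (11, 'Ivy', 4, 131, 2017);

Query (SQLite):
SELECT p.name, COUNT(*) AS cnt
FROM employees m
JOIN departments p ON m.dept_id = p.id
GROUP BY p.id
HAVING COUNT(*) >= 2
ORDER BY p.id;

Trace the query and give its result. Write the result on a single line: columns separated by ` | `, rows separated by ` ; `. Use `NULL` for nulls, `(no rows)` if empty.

Design | 2 ; Finance | 3 ; Engineering | 4 ; Ops | 2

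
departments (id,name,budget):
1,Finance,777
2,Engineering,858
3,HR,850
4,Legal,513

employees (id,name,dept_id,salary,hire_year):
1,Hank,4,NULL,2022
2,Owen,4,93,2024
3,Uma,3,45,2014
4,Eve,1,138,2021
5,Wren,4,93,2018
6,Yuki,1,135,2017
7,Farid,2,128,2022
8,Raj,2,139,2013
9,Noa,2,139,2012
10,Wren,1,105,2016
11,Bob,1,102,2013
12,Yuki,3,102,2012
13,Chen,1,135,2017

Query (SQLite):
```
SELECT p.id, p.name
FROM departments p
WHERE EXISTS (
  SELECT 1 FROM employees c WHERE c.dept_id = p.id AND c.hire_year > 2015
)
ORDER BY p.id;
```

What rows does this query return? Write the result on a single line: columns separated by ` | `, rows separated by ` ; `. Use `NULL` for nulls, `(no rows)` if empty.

For each departments row, check whether any employees with matching dept_id has hire_year > 2015.
Keep rows where that is true.

1 | Finance ; 2 | Engineering ; 4 | Legal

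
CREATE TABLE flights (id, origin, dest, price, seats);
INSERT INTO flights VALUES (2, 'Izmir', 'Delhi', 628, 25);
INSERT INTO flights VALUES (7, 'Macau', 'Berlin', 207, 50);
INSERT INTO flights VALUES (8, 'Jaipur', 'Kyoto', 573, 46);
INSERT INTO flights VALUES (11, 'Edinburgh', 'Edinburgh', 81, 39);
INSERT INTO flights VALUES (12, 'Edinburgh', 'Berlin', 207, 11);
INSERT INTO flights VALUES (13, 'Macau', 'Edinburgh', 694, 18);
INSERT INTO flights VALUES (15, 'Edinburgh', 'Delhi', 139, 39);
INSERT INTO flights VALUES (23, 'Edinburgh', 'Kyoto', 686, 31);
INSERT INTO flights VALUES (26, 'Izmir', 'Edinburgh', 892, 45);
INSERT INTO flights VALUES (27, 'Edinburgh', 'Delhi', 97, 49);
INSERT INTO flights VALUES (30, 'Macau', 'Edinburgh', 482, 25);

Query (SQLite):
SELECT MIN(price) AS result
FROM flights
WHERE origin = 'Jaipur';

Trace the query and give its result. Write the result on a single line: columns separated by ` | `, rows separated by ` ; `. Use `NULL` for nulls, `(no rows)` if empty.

573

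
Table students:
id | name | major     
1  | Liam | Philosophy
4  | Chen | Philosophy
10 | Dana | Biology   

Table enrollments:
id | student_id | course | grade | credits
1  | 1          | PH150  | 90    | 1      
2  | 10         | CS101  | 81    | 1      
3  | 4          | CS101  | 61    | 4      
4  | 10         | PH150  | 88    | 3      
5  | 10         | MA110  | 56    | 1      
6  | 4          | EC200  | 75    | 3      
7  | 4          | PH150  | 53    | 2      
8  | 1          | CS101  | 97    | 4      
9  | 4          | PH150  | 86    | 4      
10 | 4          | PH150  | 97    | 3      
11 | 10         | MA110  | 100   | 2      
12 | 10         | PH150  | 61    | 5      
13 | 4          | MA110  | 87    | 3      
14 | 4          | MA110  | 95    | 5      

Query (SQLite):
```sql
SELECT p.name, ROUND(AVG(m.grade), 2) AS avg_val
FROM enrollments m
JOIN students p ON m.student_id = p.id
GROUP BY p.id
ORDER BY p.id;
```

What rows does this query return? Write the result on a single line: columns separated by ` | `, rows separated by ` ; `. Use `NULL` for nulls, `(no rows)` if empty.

Liam | 93.5 ; Chen | 79.14 ; Dana | 77.2

Join each enrollments row to its students via student_id.
Group joined rows by students.id; compute ROUND(AVG(m.grade), 2) per group.
  1: ids {1, 8} → ROUND(AVG(m.grade), 2)=93.5
  4: ids {3, 6, 7, 9, 10, 13, 14} → ROUND(AVG(m.grade), 2)=79.14
  10: ids {2, 4, 5, 11, 12} → ROUND(AVG(m.grade), 2)=77.2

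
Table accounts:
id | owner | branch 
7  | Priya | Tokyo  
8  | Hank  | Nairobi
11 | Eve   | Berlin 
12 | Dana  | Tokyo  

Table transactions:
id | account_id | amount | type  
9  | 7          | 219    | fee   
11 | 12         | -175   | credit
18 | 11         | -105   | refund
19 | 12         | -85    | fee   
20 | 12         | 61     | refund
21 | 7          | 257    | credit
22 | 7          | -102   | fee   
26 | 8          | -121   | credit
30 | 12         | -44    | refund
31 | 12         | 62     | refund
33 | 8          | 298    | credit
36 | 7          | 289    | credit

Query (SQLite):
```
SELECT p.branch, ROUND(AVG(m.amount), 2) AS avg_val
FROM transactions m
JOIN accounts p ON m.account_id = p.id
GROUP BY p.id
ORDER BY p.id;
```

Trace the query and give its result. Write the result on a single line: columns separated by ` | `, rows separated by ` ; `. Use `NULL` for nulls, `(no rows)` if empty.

Join each transactions row to its accounts via account_id.
Group joined rows by accounts.id; compute ROUND(AVG(m.amount), 2) per group.
  7: ids {9, 21, 22, 36} → ROUND(AVG(m.amount), 2)=165.75
  8: ids {26, 33} → ROUND(AVG(m.amount), 2)=88.5
  11: ids {18} → ROUND(AVG(m.amount), 2)=-105
  12: ids {11, 19, 20, 30, 31} → ROUND(AVG(m.amount), 2)=-36.2

Tokyo | 165.75 ; Nairobi | 88.5 ; Berlin | -105 ; Tokyo | -36.2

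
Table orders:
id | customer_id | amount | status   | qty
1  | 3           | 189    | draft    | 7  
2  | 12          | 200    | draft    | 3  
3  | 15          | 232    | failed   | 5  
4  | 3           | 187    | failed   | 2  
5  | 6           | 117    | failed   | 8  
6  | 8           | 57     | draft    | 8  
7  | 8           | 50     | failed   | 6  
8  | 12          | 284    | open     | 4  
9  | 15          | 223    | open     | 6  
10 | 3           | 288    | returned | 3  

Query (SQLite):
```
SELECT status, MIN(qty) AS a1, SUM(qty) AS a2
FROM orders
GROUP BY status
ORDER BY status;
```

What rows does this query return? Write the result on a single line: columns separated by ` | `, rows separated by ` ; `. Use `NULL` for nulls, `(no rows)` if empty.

Group orders by status.
Per group compute: MIN(qty), SUM(qty).
  draft: ids {1, 2, 6} → MIN(qty)=3, SUM(qty)=18
  failed: ids {3, 4, 5, 7} → MIN(qty)=2, SUM(qty)=21
  open: ids {8, 9} → MIN(qty)=4, SUM(qty)=10
  returned: ids {10} → MIN(qty)=3, SUM(qty)=3

draft | 3 | 18 ; failed | 2 | 21 ; open | 4 | 10 ; returned | 3 | 3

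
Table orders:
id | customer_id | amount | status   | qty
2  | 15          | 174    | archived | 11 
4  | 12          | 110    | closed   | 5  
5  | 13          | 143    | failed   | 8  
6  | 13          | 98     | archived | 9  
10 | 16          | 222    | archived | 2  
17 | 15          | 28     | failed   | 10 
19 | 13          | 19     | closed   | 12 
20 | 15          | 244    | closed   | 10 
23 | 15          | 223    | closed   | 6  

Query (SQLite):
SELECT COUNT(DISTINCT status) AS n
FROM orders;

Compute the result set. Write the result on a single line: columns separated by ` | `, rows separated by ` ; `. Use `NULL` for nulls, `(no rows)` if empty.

Count distinct non-NULL status values.

3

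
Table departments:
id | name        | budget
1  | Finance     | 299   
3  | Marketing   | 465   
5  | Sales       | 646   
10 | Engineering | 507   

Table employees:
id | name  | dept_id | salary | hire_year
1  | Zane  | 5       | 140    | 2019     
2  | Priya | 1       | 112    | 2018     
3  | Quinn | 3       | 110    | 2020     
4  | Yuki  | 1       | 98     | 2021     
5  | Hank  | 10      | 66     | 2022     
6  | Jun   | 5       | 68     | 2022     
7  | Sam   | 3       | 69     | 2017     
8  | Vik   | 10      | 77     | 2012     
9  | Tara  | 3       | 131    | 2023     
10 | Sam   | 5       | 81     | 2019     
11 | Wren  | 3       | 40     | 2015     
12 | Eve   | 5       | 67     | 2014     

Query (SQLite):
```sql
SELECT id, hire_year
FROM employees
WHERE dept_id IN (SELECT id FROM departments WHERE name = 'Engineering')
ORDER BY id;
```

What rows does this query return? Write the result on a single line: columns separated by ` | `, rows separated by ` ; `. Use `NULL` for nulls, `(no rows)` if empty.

5 | 2022 ; 8 | 2012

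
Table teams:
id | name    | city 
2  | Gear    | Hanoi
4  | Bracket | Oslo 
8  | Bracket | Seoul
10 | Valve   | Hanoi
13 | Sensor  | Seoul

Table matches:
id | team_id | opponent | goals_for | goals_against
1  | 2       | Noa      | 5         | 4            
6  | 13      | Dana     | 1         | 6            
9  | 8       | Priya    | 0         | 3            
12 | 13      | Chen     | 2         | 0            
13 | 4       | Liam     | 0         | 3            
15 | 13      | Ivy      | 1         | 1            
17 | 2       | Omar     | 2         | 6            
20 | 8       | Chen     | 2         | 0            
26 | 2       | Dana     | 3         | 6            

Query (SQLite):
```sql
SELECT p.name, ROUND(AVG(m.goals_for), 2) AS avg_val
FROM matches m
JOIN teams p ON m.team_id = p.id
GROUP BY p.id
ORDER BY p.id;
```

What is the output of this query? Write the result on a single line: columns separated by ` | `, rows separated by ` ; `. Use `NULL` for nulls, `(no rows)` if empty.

Gear | 3.33 ; Bracket | 0 ; Bracket | 1 ; Sensor | 1.33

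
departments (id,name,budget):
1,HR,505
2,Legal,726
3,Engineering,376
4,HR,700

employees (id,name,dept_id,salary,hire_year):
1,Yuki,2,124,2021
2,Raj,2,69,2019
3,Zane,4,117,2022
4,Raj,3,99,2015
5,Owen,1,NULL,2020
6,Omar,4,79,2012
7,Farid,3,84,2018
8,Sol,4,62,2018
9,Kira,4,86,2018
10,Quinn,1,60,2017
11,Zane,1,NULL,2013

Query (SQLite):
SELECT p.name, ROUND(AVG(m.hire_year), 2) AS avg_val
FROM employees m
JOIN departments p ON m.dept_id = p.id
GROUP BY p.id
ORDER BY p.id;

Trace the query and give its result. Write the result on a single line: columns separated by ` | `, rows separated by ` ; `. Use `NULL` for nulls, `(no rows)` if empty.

Join each employees row to its departments via dept_id.
Group joined rows by departments.id; compute ROUND(AVG(m.hire_year), 2) per group.
  1: ids {5, 10, 11} → ROUND(AVG(m.hire_year), 2)=2016.67
  2: ids {1, 2} → ROUND(AVG(m.hire_year), 2)=2020
  3: ids {4, 7} → ROUND(AVG(m.hire_year), 2)=2016.5
  4: ids {3, 6, 8, 9} → ROUND(AVG(m.hire_year), 2)=2017.5

HR | 2016.67 ; Legal | 2020 ; Engineering | 2016.5 ; HR | 2017.5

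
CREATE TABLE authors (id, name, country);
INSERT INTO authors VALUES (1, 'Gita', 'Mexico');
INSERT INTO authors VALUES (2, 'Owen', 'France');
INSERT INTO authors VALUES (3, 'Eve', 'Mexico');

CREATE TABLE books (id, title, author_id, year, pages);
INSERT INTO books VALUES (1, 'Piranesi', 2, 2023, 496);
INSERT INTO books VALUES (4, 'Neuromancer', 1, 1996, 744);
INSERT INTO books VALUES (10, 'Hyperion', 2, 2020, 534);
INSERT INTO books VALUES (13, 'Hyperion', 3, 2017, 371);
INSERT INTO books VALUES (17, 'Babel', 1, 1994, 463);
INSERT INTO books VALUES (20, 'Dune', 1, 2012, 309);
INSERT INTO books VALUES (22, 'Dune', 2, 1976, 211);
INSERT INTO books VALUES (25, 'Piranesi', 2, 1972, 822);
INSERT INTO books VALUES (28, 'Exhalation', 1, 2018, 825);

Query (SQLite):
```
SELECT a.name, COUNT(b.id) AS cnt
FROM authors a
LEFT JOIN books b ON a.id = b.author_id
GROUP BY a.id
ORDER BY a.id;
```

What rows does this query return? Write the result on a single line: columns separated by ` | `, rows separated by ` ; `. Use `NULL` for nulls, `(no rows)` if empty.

LEFT JOIN keeps every authors row; unmatched ones get NULL for books columns.
Group by authors.id and compute COUNT(b.id). COUNT(col) of an all-NULL group is 0.
  1: ids {4, 17, 20, 28} → COUNT(b.id)=4
  2: ids {1, 10, 22, 25} → COUNT(b.id)=4
  3: ids {13} → COUNT(b.id)=1

Gita | 4 ; Owen | 4 ; Eve | 1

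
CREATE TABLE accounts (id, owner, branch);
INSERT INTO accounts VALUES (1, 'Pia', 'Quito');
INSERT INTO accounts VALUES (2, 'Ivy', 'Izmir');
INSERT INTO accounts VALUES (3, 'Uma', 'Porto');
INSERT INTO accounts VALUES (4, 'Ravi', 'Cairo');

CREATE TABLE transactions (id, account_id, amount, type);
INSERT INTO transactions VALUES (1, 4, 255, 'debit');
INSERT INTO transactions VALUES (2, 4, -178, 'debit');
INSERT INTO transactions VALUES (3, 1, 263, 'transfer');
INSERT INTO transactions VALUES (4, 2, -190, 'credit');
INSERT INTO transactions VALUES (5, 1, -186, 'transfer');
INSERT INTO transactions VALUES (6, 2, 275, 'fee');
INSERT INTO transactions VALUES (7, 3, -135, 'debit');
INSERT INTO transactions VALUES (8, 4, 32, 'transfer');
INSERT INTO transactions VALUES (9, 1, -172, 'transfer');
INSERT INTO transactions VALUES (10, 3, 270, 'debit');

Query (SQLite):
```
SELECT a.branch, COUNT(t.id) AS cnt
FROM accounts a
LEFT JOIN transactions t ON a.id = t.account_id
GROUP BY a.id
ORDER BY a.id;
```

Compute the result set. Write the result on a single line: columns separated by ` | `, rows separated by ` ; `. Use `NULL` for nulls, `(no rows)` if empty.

Quito | 3 ; Izmir | 2 ; Porto | 2 ; Cairo | 3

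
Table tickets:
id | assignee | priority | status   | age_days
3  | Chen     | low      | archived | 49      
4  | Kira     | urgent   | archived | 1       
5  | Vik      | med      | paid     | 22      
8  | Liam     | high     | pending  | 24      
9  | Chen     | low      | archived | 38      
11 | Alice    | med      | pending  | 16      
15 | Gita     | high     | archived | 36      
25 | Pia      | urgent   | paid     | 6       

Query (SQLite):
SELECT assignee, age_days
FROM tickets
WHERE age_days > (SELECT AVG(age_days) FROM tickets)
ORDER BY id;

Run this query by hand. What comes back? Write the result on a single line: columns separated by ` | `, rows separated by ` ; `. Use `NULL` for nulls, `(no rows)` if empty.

Chen | 49 ; Chen | 38 ; Gita | 36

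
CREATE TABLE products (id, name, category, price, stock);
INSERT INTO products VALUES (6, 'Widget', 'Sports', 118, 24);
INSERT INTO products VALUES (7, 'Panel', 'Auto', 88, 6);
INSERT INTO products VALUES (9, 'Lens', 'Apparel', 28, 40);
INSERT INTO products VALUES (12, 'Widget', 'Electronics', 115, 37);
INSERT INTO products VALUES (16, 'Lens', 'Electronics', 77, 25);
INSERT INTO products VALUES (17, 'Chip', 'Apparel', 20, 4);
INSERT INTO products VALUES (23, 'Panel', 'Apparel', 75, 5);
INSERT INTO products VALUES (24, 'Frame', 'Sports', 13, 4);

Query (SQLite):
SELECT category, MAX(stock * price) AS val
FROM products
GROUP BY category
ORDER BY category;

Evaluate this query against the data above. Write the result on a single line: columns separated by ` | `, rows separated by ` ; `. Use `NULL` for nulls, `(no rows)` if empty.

For each row compute stock * price.
Group by category; take MAX of the expression per group.
  Apparel: ids {9, 17, 23} → MAX(stock * price)=1120
  Auto: ids {7} → MAX(stock * price)=528
  Electronics: ids {12, 16} → MAX(stock * price)=4255
  Sports: ids {6, 24} → MAX(stock * price)=2832

Apparel | 1120 ; Auto | 528 ; Electronics | 4255 ; Sports | 2832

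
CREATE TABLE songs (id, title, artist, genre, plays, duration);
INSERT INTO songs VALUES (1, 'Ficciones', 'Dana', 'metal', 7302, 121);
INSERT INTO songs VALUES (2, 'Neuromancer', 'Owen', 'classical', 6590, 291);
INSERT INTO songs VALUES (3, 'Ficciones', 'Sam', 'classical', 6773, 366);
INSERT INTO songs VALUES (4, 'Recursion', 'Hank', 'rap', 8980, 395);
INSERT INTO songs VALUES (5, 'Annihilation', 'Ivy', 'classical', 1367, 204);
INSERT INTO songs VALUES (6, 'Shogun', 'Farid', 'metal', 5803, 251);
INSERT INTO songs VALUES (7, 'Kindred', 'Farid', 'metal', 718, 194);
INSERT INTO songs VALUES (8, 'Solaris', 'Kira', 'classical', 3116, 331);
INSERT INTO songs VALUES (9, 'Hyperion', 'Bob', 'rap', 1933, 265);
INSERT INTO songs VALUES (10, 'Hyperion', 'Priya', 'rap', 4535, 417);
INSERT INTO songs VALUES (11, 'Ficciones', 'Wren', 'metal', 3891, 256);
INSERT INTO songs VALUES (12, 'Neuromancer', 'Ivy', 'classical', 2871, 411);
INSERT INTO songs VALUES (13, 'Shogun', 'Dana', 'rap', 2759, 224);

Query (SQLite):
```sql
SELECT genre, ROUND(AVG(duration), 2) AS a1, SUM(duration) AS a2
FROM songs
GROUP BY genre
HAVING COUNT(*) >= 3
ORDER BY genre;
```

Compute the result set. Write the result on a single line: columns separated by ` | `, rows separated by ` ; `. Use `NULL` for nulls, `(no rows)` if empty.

classical | 320.6 | 1603 ; metal | 205.5 | 822 ; rap | 325.25 | 1301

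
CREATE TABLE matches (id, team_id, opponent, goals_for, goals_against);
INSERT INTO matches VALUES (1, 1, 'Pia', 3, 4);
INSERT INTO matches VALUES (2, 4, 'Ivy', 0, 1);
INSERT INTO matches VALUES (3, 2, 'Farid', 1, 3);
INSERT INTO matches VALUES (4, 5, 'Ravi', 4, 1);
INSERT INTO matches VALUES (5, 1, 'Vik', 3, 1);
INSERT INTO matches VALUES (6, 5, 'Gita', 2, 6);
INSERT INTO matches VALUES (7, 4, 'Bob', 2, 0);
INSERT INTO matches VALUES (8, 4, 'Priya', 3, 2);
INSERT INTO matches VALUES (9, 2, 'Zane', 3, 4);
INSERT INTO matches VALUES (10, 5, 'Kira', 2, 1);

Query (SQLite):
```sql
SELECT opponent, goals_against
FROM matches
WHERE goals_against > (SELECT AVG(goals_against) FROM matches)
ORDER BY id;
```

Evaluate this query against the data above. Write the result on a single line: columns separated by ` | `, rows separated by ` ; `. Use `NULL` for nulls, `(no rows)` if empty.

Pia | 4 ; Farid | 3 ; Gita | 6 ; Zane | 4

Scalar subquery: AVG(goals_against) over all matches rows = 2.3.
Keep rows where goals_against > that value.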